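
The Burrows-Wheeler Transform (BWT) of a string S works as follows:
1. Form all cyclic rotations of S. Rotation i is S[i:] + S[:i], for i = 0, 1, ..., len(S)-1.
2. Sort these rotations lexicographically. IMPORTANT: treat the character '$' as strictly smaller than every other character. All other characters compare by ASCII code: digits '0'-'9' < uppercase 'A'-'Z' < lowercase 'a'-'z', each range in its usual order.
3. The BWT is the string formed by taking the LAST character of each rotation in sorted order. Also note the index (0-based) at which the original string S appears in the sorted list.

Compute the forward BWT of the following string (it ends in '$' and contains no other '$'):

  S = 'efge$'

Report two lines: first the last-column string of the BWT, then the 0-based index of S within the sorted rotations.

Answer: eg$ef
2

Derivation:
All 5 rotations (rotation i = S[i:]+S[:i]):
  rot[0] = efge$
  rot[1] = fge$e
  rot[2] = ge$ef
  rot[3] = e$efg
  rot[4] = $efge
Sorted (with $ < everything):
  sorted[0] = $efge  (last char: 'e')
  sorted[1] = e$efg  (last char: 'g')
  sorted[2] = efge$  (last char: '$')
  sorted[3] = fge$e  (last char: 'e')
  sorted[4] = ge$ef  (last char: 'f')
Last column: eg$ef
Original string S is at sorted index 2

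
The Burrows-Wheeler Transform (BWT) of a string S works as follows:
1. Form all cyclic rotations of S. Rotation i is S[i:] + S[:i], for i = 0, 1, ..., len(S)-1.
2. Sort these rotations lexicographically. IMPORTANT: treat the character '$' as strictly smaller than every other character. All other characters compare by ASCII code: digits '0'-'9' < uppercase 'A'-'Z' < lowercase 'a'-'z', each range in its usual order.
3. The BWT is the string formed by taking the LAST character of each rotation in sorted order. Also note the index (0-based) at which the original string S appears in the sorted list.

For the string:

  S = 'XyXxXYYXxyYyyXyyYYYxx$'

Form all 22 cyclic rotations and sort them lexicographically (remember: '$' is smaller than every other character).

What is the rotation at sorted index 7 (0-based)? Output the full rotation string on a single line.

All 22 rotations (rotation i = S[i:]+S[:i]):
  rot[0] = XyXxXYYXxyYyyXyyYYYxx$
  rot[1] = yXxXYYXxyYyyXyyYYYxx$X
  rot[2] = XxXYYXxyYyyXyyYYYxx$Xy
  rot[3] = xXYYXxyYyyXyyYYYxx$XyX
  rot[4] = XYYXxyYyyXyyYYYxx$XyXx
  rot[5] = YYXxyYyyXyyYYYxx$XyXxX
  rot[6] = YXxyYyyXyyYYYxx$XyXxXY
  rot[7] = XxyYyyXyyYYYxx$XyXxXYY
  rot[8] = xyYyyXyyYYYxx$XyXxXYYX
  rot[9] = yYyyXyyYYYxx$XyXxXYYXx
  rot[10] = YyyXyyYYYxx$XyXxXYYXxy
  rot[11] = yyXyyYYYxx$XyXxXYYXxyY
  rot[12] = yXyyYYYxx$XyXxXYYXxyYy
  rot[13] = XyyYYYxx$XyXxXYYXxyYyy
  rot[14] = yyYYYxx$XyXxXYYXxyYyyX
  rot[15] = yYYYxx$XyXxXYYXxyYyyXy
  rot[16] = YYYxx$XyXxXYYXxyYyyXyy
  rot[17] = YYxx$XyXxXYYXxyYyyXyyY
  rot[18] = Yxx$XyXxXYYXxyYyyXyyYY
  rot[19] = xx$XyXxXYYXxyYyyXyyYYY
  rot[20] = x$XyXxXYYXxyYyyXyyYYYx
  rot[21] = $XyXxXYYXxyYyyXyyYYYxx
Sorted (with $ < everything):
  sorted[0] = $XyXxXYYXxyYyyXyyYYYxx
  sorted[1] = XYYXxyYyyXyyYYYxx$XyXx
  sorted[2] = XxXYYXxyYyyXyyYYYxx$Xy
  sorted[3] = XxyYyyXyyYYYxx$XyXxXYY
  sorted[4] = XyXxXYYXxyYyyXyyYYYxx$
  sorted[5] = XyyYYYxx$XyXxXYYXxyYyy
  sorted[6] = YXxyYyyXyyYYYxx$XyXxXY
  sorted[7] = YYXxyYyyXyyYYYxx$XyXxX
  sorted[8] = YYYxx$XyXxXYYXxyYyyXyy
  sorted[9] = YYxx$XyXxXYYXxyYyyXyyY
  sorted[10] = Yxx$XyXxXYYXxyYyyXyyYY
  sorted[11] = YyyXyyYYYxx$XyXxXYYXxy
  sorted[12] = x$XyXxXYYXxyYyyXyyYYYx
  sorted[13] = xXYYXxyYyyXyyYYYxx$XyX
  sorted[14] = xx$XyXxXYYXxyYyyXyyYYY
  sorted[15] = xyYyyXyyYYYxx$XyXxXYYX
  sorted[16] = yXxXYYXxyYyyXyyYYYxx$X
  sorted[17] = yXyyYYYxx$XyXxXYYXxyYy
  sorted[18] = yYYYxx$XyXxXYYXxyYyyXy
  sorted[19] = yYyyXyyYYYxx$XyXxXYYXx
  sorted[20] = yyXyyYYYxx$XyXxXYYXxyY
  sorted[21] = yyYYYxx$XyXxXYYXxyYyyX
sorted[7] = YYXxyYyyXyyYYYxx$XyXxX

Answer: YYXxyYyyXyyYYYxx$XyXxX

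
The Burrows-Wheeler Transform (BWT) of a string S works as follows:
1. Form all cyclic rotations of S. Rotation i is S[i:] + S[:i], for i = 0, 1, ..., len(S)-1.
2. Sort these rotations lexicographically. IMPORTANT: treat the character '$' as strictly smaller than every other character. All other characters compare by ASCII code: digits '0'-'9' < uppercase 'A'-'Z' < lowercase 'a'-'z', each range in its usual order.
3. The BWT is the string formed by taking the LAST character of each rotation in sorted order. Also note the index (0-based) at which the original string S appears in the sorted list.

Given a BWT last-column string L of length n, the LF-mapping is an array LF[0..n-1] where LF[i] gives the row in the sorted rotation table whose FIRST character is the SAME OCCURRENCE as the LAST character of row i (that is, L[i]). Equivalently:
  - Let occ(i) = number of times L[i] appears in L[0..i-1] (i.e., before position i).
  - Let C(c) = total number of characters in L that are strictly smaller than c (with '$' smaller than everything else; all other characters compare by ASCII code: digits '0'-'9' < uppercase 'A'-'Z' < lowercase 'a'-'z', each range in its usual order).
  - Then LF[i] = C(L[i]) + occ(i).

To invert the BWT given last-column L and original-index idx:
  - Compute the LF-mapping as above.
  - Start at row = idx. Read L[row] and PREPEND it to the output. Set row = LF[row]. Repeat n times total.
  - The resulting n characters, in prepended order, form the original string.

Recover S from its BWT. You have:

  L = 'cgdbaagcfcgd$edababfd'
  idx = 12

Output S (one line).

LF mapping: 8 18 11 5 1 2 19 9 16 10 20 12 0 15 13 3 6 4 7 17 14
Walk LF starting at row 12, prepending L[row]:
  step 1: row=12, L[12]='$', prepend. Next row=LF[12]=0
  step 2: row=0, L[0]='c', prepend. Next row=LF[0]=8
  step 3: row=8, L[8]='f', prepend. Next row=LF[8]=16
  step 4: row=16, L[16]='b', prepend. Next row=LF[16]=6
  step 5: row=6, L[6]='g', prepend. Next row=LF[6]=19
  step 6: row=19, L[19]='f', prepend. Next row=LF[19]=17
  step 7: row=17, L[17]='a', prepend. Next row=LF[17]=4
  step 8: row=4, L[4]='a', prepend. Next row=LF[4]=1
  step 9: row=1, L[1]='g', prepend. Next row=LF[1]=18
  step 10: row=18, L[18]='b', prepend. Next row=LF[18]=7
  step 11: row=7, L[7]='c', prepend. Next row=LF[7]=9
  step 12: row=9, L[9]='c', prepend. Next row=LF[9]=10
  step 13: row=10, L[10]='g', prepend. Next row=LF[10]=20
  step 14: row=20, L[20]='d', prepend. Next row=LF[20]=14
  step 15: row=14, L[14]='d', prepend. Next row=LF[14]=13
  step 16: row=13, L[13]='e', prepend. Next row=LF[13]=15
  step 17: row=15, L[15]='a', prepend. Next row=LF[15]=3
  step 18: row=3, L[3]='b', prepend. Next row=LF[3]=5
  step 19: row=5, L[5]='a', prepend. Next row=LF[5]=2
  step 20: row=2, L[2]='d', prepend. Next row=LF[2]=11
  step 21: row=11, L[11]='d', prepend. Next row=LF[11]=12
Reversed output: ddabaeddgccbgaafgbfc$

Answer: ddabaeddgccbgaafgbfc$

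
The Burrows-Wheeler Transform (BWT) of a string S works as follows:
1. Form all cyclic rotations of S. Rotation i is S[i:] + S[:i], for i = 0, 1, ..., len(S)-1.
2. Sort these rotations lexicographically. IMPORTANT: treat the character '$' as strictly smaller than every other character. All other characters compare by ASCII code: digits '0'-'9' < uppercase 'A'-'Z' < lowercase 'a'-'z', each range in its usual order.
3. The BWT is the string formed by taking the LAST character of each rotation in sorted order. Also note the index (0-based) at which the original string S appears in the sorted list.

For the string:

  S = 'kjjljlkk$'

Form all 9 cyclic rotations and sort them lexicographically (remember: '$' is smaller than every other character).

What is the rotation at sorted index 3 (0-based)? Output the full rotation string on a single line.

Answer: jlkk$kjjl

Derivation:
All 9 rotations (rotation i = S[i:]+S[:i]):
  rot[0] = kjjljlkk$
  rot[1] = jjljlkk$k
  rot[2] = jljlkk$kj
  rot[3] = ljlkk$kjj
  rot[4] = jlkk$kjjl
  rot[5] = lkk$kjjlj
  rot[6] = kk$kjjljl
  rot[7] = k$kjjljlk
  rot[8] = $kjjljlkk
Sorted (with $ < everything):
  sorted[0] = $kjjljlkk
  sorted[1] = jjljlkk$k
  sorted[2] = jljlkk$kj
  sorted[3] = jlkk$kjjl
  sorted[4] = k$kjjljlk
  sorted[5] = kjjljlkk$
  sorted[6] = kk$kjjljl
  sorted[7] = ljlkk$kjj
  sorted[8] = lkk$kjjlj
sorted[3] = jlkk$kjjl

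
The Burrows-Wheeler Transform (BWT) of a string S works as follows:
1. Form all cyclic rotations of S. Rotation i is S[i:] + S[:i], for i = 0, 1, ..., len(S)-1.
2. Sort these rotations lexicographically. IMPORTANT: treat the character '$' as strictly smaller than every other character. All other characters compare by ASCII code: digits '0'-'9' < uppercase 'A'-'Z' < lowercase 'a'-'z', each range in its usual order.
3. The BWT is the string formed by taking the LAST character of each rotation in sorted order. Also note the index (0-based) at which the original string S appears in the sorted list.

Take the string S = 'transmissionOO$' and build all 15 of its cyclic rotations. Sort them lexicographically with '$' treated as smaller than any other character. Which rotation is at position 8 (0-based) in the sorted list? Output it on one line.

All 15 rotations (rotation i = S[i:]+S[:i]):
  rot[0] = transmissionOO$
  rot[1] = ransmissionOO$t
  rot[2] = ansmissionOO$tr
  rot[3] = nsmissionOO$tra
  rot[4] = smissionOO$tran
  rot[5] = missionOO$trans
  rot[6] = issionOO$transm
  rot[7] = ssionOO$transmi
  rot[8] = sionOO$transmis
  rot[9] = ionOO$transmiss
  rot[10] = onOO$transmissi
  rot[11] = nOO$transmissio
  rot[12] = OO$transmission
  rot[13] = O$transmissionO
  rot[14] = $transmissionOO
Sorted (with $ < everything):
  sorted[0] = $transmissionOO
  sorted[1] = O$transmissionO
  sorted[2] = OO$transmission
  sorted[3] = ansmissionOO$tr
  sorted[4] = ionOO$transmiss
  sorted[5] = issionOO$transm
  sorted[6] = missionOO$trans
  sorted[7] = nOO$transmissio
  sorted[8] = nsmissionOO$tra
  sorted[9] = onOO$transmissi
  sorted[10] = ransmissionOO$t
  sorted[11] = sionOO$transmis
  sorted[12] = smissionOO$tran
  sorted[13] = ssionOO$transmi
  sorted[14] = transmissionOO$
sorted[8] = nsmissionOO$tra

Answer: nsmissionOO$tra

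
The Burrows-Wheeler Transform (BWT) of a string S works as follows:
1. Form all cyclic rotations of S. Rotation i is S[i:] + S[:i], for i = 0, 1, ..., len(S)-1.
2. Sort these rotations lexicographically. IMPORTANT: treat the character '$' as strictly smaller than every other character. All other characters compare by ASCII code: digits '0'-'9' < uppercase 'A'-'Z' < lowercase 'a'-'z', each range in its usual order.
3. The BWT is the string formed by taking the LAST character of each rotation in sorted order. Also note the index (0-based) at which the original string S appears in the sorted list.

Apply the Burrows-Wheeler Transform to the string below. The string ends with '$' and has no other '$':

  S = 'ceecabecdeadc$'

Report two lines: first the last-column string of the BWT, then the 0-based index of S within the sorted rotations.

Answer: cceadee$acdebc
7

Derivation:
All 14 rotations (rotation i = S[i:]+S[:i]):
  rot[0] = ceecabecdeadc$
  rot[1] = eecabecdeadc$c
  rot[2] = ecabecdeadc$ce
  rot[3] = cabecdeadc$cee
  rot[4] = abecdeadc$ceec
  rot[5] = becdeadc$ceeca
  rot[6] = ecdeadc$ceecab
  rot[7] = cdeadc$ceecabe
  rot[8] = deadc$ceecabec
  rot[9] = eadc$ceecabecd
  rot[10] = adc$ceecabecde
  rot[11] = dc$ceecabecdea
  rot[12] = c$ceecabecdead
  rot[13] = $ceecabecdeadc
Sorted (with $ < everything):
  sorted[0] = $ceecabecdeadc  (last char: 'c')
  sorted[1] = abecdeadc$ceec  (last char: 'c')
  sorted[2] = adc$ceecabecde  (last char: 'e')
  sorted[3] = becdeadc$ceeca  (last char: 'a')
  sorted[4] = c$ceecabecdead  (last char: 'd')
  sorted[5] = cabecdeadc$cee  (last char: 'e')
  sorted[6] = cdeadc$ceecabe  (last char: 'e')
  sorted[7] = ceecabecdeadc$  (last char: '$')
  sorted[8] = dc$ceecabecdea  (last char: 'a')
  sorted[9] = deadc$ceecabec  (last char: 'c')
  sorted[10] = eadc$ceecabecd  (last char: 'd')
  sorted[11] = ecabecdeadc$ce  (last char: 'e')
  sorted[12] = ecdeadc$ceecab  (last char: 'b')
  sorted[13] = eecabecdeadc$c  (last char: 'c')
Last column: cceadee$acdebc
Original string S is at sorted index 7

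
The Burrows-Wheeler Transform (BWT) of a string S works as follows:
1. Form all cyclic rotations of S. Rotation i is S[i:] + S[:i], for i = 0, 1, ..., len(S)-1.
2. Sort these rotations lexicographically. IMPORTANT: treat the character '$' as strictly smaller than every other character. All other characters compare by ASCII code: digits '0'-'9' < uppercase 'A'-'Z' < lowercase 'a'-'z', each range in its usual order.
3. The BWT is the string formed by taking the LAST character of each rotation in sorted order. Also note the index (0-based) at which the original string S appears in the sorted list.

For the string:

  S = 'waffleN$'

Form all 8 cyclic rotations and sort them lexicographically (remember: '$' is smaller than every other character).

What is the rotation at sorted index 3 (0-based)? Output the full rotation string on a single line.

Answer: eN$waffl

Derivation:
All 8 rotations (rotation i = S[i:]+S[:i]):
  rot[0] = waffleN$
  rot[1] = affleN$w
  rot[2] = ffleN$wa
  rot[3] = fleN$waf
  rot[4] = leN$waff
  rot[5] = eN$waffl
  rot[6] = N$waffle
  rot[7] = $waffleN
Sorted (with $ < everything):
  sorted[0] = $waffleN
  sorted[1] = N$waffle
  sorted[2] = affleN$w
  sorted[3] = eN$waffl
  sorted[4] = ffleN$wa
  sorted[5] = fleN$waf
  sorted[6] = leN$waff
  sorted[7] = waffleN$
sorted[3] = eN$waffl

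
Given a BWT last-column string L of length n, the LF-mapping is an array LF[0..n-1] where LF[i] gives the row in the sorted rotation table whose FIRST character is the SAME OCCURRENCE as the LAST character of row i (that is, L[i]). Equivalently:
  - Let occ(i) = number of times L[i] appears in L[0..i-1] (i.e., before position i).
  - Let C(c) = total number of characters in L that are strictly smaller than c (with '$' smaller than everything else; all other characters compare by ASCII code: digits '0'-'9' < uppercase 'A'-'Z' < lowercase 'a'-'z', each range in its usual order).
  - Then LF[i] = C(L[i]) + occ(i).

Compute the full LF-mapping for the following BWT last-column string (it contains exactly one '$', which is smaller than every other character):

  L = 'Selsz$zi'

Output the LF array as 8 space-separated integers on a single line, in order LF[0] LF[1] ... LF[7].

Char counts: '$':1, 'S':1, 'e':1, 'i':1, 'l':1, 's':1, 'z':2
C (first-col start): C('$')=0, C('S')=1, C('e')=2, C('i')=3, C('l')=4, C('s')=5, C('z')=6
L[0]='S': occ=0, LF[0]=C('S')+0=1+0=1
L[1]='e': occ=0, LF[1]=C('e')+0=2+0=2
L[2]='l': occ=0, LF[2]=C('l')+0=4+0=4
L[3]='s': occ=0, LF[3]=C('s')+0=5+0=5
L[4]='z': occ=0, LF[4]=C('z')+0=6+0=6
L[5]='$': occ=0, LF[5]=C('$')+0=0+0=0
L[6]='z': occ=1, LF[6]=C('z')+1=6+1=7
L[7]='i': occ=0, LF[7]=C('i')+0=3+0=3

Answer: 1 2 4 5 6 0 7 3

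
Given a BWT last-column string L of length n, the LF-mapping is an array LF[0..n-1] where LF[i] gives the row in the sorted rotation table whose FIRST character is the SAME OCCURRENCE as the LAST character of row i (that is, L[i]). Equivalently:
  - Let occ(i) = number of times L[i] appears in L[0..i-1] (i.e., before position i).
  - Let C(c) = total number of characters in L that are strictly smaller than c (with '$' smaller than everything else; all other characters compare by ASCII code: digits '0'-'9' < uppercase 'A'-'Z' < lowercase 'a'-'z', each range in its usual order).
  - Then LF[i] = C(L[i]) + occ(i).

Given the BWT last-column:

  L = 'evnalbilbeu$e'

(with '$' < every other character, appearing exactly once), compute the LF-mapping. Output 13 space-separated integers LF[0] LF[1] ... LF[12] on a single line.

Answer: 4 12 10 1 8 2 7 9 3 5 11 0 6

Derivation:
Char counts: '$':1, 'a':1, 'b':2, 'e':3, 'i':1, 'l':2, 'n':1, 'u':1, 'v':1
C (first-col start): C('$')=0, C('a')=1, C('b')=2, C('e')=4, C('i')=7, C('l')=8, C('n')=10, C('u')=11, C('v')=12
L[0]='e': occ=0, LF[0]=C('e')+0=4+0=4
L[1]='v': occ=0, LF[1]=C('v')+0=12+0=12
L[2]='n': occ=0, LF[2]=C('n')+0=10+0=10
L[3]='a': occ=0, LF[3]=C('a')+0=1+0=1
L[4]='l': occ=0, LF[4]=C('l')+0=8+0=8
L[5]='b': occ=0, LF[5]=C('b')+0=2+0=2
L[6]='i': occ=0, LF[6]=C('i')+0=7+0=7
L[7]='l': occ=1, LF[7]=C('l')+1=8+1=9
L[8]='b': occ=1, LF[8]=C('b')+1=2+1=3
L[9]='e': occ=1, LF[9]=C('e')+1=4+1=5
L[10]='u': occ=0, LF[10]=C('u')+0=11+0=11
L[11]='$': occ=0, LF[11]=C('$')+0=0+0=0
L[12]='e': occ=2, LF[12]=C('e')+2=4+2=6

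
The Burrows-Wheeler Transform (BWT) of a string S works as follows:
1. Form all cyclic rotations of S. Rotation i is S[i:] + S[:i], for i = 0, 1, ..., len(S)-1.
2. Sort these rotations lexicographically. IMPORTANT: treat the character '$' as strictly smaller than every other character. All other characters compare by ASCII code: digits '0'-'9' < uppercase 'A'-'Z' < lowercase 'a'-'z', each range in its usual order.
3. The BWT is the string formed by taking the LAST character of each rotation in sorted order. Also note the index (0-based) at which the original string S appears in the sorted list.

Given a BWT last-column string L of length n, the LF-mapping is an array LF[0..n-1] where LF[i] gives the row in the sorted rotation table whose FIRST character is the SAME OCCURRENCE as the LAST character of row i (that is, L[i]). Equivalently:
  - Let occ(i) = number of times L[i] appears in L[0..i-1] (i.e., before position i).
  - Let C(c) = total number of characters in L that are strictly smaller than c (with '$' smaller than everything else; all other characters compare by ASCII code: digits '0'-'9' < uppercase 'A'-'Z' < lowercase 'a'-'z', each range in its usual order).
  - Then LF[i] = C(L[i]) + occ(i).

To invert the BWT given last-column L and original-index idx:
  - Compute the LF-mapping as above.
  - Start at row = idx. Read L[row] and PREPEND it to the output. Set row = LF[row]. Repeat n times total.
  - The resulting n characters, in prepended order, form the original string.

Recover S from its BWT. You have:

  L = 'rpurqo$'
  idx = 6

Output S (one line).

Answer: uporqr$

Derivation:
LF mapping: 4 2 6 5 3 1 0
Walk LF starting at row 6, prepending L[row]:
  step 1: row=6, L[6]='$', prepend. Next row=LF[6]=0
  step 2: row=0, L[0]='r', prepend. Next row=LF[0]=4
  step 3: row=4, L[4]='q', prepend. Next row=LF[4]=3
  step 4: row=3, L[3]='r', prepend. Next row=LF[3]=5
  step 5: row=5, L[5]='o', prepend. Next row=LF[5]=1
  step 6: row=1, L[1]='p', prepend. Next row=LF[1]=2
  step 7: row=2, L[2]='u', prepend. Next row=LF[2]=6
Reversed output: uporqr$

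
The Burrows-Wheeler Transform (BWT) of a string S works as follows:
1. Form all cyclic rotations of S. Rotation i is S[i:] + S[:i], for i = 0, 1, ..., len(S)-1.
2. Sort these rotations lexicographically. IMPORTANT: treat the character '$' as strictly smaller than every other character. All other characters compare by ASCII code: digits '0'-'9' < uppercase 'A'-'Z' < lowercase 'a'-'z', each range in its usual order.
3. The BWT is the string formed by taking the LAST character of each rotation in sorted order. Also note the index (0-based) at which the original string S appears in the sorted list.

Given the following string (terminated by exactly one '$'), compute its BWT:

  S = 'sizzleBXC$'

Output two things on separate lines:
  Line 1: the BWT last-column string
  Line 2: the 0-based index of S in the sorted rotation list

All 10 rotations (rotation i = S[i:]+S[:i]):
  rot[0] = sizzleBXC$
  rot[1] = izzleBXC$s
  rot[2] = zzleBXC$si
  rot[3] = zleBXC$siz
  rot[4] = leBXC$sizz
  rot[5] = eBXC$sizzl
  rot[6] = BXC$sizzle
  rot[7] = XC$sizzleB
  rot[8] = C$sizzleBX
  rot[9] = $sizzleBXC
Sorted (with $ < everything):
  sorted[0] = $sizzleBXC  (last char: 'C')
  sorted[1] = BXC$sizzle  (last char: 'e')
  sorted[2] = C$sizzleBX  (last char: 'X')
  sorted[3] = XC$sizzleB  (last char: 'B')
  sorted[4] = eBXC$sizzl  (last char: 'l')
  sorted[5] = izzleBXC$s  (last char: 's')
  sorted[6] = leBXC$sizz  (last char: 'z')
  sorted[7] = sizzleBXC$  (last char: '$')
  sorted[8] = zleBXC$siz  (last char: 'z')
  sorted[9] = zzleBXC$si  (last char: 'i')
Last column: CeXBlsz$zi
Original string S is at sorted index 7

Answer: CeXBlsz$zi
7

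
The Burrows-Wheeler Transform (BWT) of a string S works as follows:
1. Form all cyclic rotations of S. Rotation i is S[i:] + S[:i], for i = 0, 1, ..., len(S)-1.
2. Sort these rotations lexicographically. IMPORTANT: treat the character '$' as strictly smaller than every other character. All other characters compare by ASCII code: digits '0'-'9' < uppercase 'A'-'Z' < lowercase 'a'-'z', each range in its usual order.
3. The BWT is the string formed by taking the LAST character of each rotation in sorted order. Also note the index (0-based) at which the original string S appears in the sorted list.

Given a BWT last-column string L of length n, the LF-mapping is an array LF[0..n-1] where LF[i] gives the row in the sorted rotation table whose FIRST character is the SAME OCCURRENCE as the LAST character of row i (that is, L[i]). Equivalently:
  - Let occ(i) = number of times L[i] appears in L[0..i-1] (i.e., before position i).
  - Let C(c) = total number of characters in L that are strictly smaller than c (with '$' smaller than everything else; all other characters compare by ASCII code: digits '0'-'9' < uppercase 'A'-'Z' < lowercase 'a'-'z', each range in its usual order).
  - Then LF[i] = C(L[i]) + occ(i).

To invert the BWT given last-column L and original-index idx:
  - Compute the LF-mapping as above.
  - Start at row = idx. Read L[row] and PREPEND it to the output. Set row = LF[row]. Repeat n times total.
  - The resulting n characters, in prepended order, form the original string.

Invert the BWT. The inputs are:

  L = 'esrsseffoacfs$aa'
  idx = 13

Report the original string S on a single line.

LF mapping: 5 12 11 13 14 6 7 8 10 1 4 9 15 0 2 3
Walk LF starting at row 13, prepending L[row]:
  step 1: row=13, L[13]='$', prepend. Next row=LF[13]=0
  step 2: row=0, L[0]='e', prepend. Next row=LF[0]=5
  step 3: row=5, L[5]='e', prepend. Next row=LF[5]=6
  step 4: row=6, L[6]='f', prepend. Next row=LF[6]=7
  step 5: row=7, L[7]='f', prepend. Next row=LF[7]=8
  step 6: row=8, L[8]='o', prepend. Next row=LF[8]=10
  step 7: row=10, L[10]='c', prepend. Next row=LF[10]=4
  step 8: row=4, L[4]='s', prepend. Next row=LF[4]=14
  step 9: row=14, L[14]='a', prepend. Next row=LF[14]=2
  step 10: row=2, L[2]='r', prepend. Next row=LF[2]=11
  step 11: row=11, L[11]='f', prepend. Next row=LF[11]=9
  step 12: row=9, L[9]='a', prepend. Next row=LF[9]=1
  step 13: row=1, L[1]='s', prepend. Next row=LF[1]=12
  step 14: row=12, L[12]='s', prepend. Next row=LF[12]=15
  step 15: row=15, L[15]='a', prepend. Next row=LF[15]=3
  step 16: row=3, L[3]='s', prepend. Next row=LF[3]=13
Reversed output: sassafrascoffee$

Answer: sassafrascoffee$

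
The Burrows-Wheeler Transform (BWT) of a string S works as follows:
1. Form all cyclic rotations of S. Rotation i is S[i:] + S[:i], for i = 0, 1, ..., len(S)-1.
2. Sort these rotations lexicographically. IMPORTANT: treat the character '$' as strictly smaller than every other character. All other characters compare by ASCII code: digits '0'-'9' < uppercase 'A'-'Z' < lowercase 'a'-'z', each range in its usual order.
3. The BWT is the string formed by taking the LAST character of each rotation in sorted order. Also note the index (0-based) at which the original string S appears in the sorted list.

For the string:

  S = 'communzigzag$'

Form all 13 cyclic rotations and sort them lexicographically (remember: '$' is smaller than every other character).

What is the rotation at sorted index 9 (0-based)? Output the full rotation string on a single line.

Answer: ommunzigzag$c

Derivation:
All 13 rotations (rotation i = S[i:]+S[:i]):
  rot[0] = communzigzag$
  rot[1] = ommunzigzag$c
  rot[2] = mmunzigzag$co
  rot[3] = munzigzag$com
  rot[4] = unzigzag$comm
  rot[5] = nzigzag$commu
  rot[6] = zigzag$commun
  rot[7] = igzag$communz
  rot[8] = gzag$communzi
  rot[9] = zag$communzig
  rot[10] = ag$communzigz
  rot[11] = g$communzigza
  rot[12] = $communzigzag
Sorted (with $ < everything):
  sorted[0] = $communzigzag
  sorted[1] = ag$communzigz
  sorted[2] = communzigzag$
  sorted[3] = g$communzigza
  sorted[4] = gzag$communzi
  sorted[5] = igzag$communz
  sorted[6] = mmunzigzag$co
  sorted[7] = munzigzag$com
  sorted[8] = nzigzag$commu
  sorted[9] = ommunzigzag$c
  sorted[10] = unzigzag$comm
  sorted[11] = zag$communzig
  sorted[12] = zigzag$commun
sorted[9] = ommunzigzag$c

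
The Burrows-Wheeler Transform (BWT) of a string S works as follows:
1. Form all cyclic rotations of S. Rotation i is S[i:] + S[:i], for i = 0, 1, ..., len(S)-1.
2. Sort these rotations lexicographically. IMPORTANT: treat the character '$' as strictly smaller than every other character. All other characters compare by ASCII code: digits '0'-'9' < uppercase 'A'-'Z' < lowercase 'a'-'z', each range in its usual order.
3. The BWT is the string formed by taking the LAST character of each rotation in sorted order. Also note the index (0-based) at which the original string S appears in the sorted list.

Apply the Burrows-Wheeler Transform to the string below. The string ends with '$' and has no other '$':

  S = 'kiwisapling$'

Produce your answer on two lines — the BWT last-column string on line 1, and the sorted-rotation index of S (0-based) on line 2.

Answer: gsnlwk$piaii
6

Derivation:
All 12 rotations (rotation i = S[i:]+S[:i]):
  rot[0] = kiwisapling$
  rot[1] = iwisapling$k
  rot[2] = wisapling$ki
  rot[3] = isapling$kiw
  rot[4] = sapling$kiwi
  rot[5] = apling$kiwis
  rot[6] = pling$kiwisa
  rot[7] = ling$kiwisap
  rot[8] = ing$kiwisapl
  rot[9] = ng$kiwisapli
  rot[10] = g$kiwisaplin
  rot[11] = $kiwisapling
Sorted (with $ < everything):
  sorted[0] = $kiwisapling  (last char: 'g')
  sorted[1] = apling$kiwis  (last char: 's')
  sorted[2] = g$kiwisaplin  (last char: 'n')
  sorted[3] = ing$kiwisapl  (last char: 'l')
  sorted[4] = isapling$kiw  (last char: 'w')
  sorted[5] = iwisapling$k  (last char: 'k')
  sorted[6] = kiwisapling$  (last char: '$')
  sorted[7] = ling$kiwisap  (last char: 'p')
  sorted[8] = ng$kiwisapli  (last char: 'i')
  sorted[9] = pling$kiwisa  (last char: 'a')
  sorted[10] = sapling$kiwi  (last char: 'i')
  sorted[11] = wisapling$ki  (last char: 'i')
Last column: gsnlwk$piaii
Original string S is at sorted index 6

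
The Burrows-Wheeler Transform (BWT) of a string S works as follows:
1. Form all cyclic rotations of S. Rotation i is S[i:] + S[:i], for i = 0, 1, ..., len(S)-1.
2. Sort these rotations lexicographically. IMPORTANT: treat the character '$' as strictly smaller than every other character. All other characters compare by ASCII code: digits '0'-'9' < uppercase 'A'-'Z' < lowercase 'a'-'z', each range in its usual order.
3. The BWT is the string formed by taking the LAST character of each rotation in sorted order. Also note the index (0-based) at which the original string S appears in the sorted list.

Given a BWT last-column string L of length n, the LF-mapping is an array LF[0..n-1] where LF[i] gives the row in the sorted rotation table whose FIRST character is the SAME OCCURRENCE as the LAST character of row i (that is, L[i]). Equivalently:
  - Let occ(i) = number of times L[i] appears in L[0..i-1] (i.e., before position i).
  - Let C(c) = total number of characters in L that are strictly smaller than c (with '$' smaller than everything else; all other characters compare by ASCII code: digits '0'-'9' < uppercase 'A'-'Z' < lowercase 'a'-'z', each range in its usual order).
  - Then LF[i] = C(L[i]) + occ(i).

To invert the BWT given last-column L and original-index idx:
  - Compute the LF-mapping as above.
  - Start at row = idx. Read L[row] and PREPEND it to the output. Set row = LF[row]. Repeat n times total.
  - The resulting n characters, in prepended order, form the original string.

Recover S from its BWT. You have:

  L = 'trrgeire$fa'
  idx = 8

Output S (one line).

LF mapping: 10 7 8 5 2 6 9 3 0 4 1
Walk LF starting at row 8, prepending L[row]:
  step 1: row=8, L[8]='$', prepend. Next row=LF[8]=0
  step 2: row=0, L[0]='t', prepend. Next row=LF[0]=10
  step 3: row=10, L[10]='a', prepend. Next row=LF[10]=1
  step 4: row=1, L[1]='r', prepend. Next row=LF[1]=7
  step 5: row=7, L[7]='e', prepend. Next row=LF[7]=3
  step 6: row=3, L[3]='g', prepend. Next row=LF[3]=5
  step 7: row=5, L[5]='i', prepend. Next row=LF[5]=6
  step 8: row=6, L[6]='r', prepend. Next row=LF[6]=9
  step 9: row=9, L[9]='f', prepend. Next row=LF[9]=4
  step 10: row=4, L[4]='e', prepend. Next row=LF[4]=2
  step 11: row=2, L[2]='r', prepend. Next row=LF[2]=8
Reversed output: refrigerat$

Answer: refrigerat$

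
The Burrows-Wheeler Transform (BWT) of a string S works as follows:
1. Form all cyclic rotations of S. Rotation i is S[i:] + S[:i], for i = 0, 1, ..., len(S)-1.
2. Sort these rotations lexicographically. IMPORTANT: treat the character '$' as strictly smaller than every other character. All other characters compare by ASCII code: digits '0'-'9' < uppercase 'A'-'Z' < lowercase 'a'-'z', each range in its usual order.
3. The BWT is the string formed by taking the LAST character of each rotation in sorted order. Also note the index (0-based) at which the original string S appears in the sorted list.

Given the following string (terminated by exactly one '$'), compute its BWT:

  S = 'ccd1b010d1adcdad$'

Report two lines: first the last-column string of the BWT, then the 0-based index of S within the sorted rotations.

Answer: db10ddd11$cda0cca
9

Derivation:
All 17 rotations (rotation i = S[i:]+S[:i]):
  rot[0] = ccd1b010d1adcdad$
  rot[1] = cd1b010d1adcdad$c
  rot[2] = d1b010d1adcdad$cc
  rot[3] = 1b010d1adcdad$ccd
  rot[4] = b010d1adcdad$ccd1
  rot[5] = 010d1adcdad$ccd1b
  rot[6] = 10d1adcdad$ccd1b0
  rot[7] = 0d1adcdad$ccd1b01
  rot[8] = d1adcdad$ccd1b010
  rot[9] = 1adcdad$ccd1b010d
  rot[10] = adcdad$ccd1b010d1
  rot[11] = dcdad$ccd1b010d1a
  rot[12] = cdad$ccd1b010d1ad
  rot[13] = dad$ccd1b010d1adc
  rot[14] = ad$ccd1b010d1adcd
  rot[15] = d$ccd1b010d1adcda
  rot[16] = $ccd1b010d1adcdad
Sorted (with $ < everything):
  sorted[0] = $ccd1b010d1adcdad  (last char: 'd')
  sorted[1] = 010d1adcdad$ccd1b  (last char: 'b')
  sorted[2] = 0d1adcdad$ccd1b01  (last char: '1')
  sorted[3] = 10d1adcdad$ccd1b0  (last char: '0')
  sorted[4] = 1adcdad$ccd1b010d  (last char: 'd')
  sorted[5] = 1b010d1adcdad$ccd  (last char: 'd')
  sorted[6] = ad$ccd1b010d1adcd  (last char: 'd')
  sorted[7] = adcdad$ccd1b010d1  (last char: '1')
  sorted[8] = b010d1adcdad$ccd1  (last char: '1')
  sorted[9] = ccd1b010d1adcdad$  (last char: '$')
  sorted[10] = cd1b010d1adcdad$c  (last char: 'c')
  sorted[11] = cdad$ccd1b010d1ad  (last char: 'd')
  sorted[12] = d$ccd1b010d1adcda  (last char: 'a')
  sorted[13] = d1adcdad$ccd1b010  (last char: '0')
  sorted[14] = d1b010d1adcdad$cc  (last char: 'c')
  sorted[15] = dad$ccd1b010d1adc  (last char: 'c')
  sorted[16] = dcdad$ccd1b010d1a  (last char: 'a')
Last column: db10ddd11$cda0cca
Original string S is at sorted index 9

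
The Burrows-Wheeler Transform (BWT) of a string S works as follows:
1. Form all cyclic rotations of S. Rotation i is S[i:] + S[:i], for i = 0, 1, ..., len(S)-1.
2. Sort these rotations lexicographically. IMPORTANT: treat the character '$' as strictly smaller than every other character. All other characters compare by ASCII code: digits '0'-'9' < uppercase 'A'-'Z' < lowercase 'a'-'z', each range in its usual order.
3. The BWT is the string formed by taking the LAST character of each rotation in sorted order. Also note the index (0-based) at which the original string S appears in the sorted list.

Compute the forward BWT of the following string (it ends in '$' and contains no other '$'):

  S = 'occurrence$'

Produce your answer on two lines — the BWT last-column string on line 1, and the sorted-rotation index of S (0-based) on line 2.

All 11 rotations (rotation i = S[i:]+S[:i]):
  rot[0] = occurrence$
  rot[1] = ccurrence$o
  rot[2] = currence$oc
  rot[3] = urrence$occ
  rot[4] = rrence$occu
  rot[5] = rence$occur
  rot[6] = ence$occurr
  rot[7] = nce$occurre
  rot[8] = ce$occurren
  rot[9] = e$occurrenc
  rot[10] = $occurrence
Sorted (with $ < everything):
  sorted[0] = $occurrence  (last char: 'e')
  sorted[1] = ccurrence$o  (last char: 'o')
  sorted[2] = ce$occurren  (last char: 'n')
  sorted[3] = currence$oc  (last char: 'c')
  sorted[4] = e$occurrenc  (last char: 'c')
  sorted[5] = ence$occurr  (last char: 'r')
  sorted[6] = nce$occurre  (last char: 'e')
  sorted[7] = occurrence$  (last char: '$')
  sorted[8] = rence$occur  (last char: 'r')
  sorted[9] = rrence$occu  (last char: 'u')
  sorted[10] = urrence$occ  (last char: 'c')
Last column: eonccre$ruc
Original string S is at sorted index 7

Answer: eonccre$ruc
7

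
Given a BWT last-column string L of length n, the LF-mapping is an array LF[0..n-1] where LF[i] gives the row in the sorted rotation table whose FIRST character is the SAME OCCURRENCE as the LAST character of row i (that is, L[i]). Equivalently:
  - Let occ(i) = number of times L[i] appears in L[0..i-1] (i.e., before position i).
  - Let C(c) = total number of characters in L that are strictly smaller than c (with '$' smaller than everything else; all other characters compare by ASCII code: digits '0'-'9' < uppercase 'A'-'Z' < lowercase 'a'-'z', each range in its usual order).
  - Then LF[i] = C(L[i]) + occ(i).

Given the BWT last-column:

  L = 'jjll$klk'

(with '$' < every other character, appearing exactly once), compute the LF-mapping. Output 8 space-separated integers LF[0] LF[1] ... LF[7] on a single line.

Answer: 1 2 5 6 0 3 7 4

Derivation:
Char counts: '$':1, 'j':2, 'k':2, 'l':3
C (first-col start): C('$')=0, C('j')=1, C('k')=3, C('l')=5
L[0]='j': occ=0, LF[0]=C('j')+0=1+0=1
L[1]='j': occ=1, LF[1]=C('j')+1=1+1=2
L[2]='l': occ=0, LF[2]=C('l')+0=5+0=5
L[3]='l': occ=1, LF[3]=C('l')+1=5+1=6
L[4]='$': occ=0, LF[4]=C('$')+0=0+0=0
L[5]='k': occ=0, LF[5]=C('k')+0=3+0=3
L[6]='l': occ=2, LF[6]=C('l')+2=5+2=7
L[7]='k': occ=1, LF[7]=C('k')+1=3+1=4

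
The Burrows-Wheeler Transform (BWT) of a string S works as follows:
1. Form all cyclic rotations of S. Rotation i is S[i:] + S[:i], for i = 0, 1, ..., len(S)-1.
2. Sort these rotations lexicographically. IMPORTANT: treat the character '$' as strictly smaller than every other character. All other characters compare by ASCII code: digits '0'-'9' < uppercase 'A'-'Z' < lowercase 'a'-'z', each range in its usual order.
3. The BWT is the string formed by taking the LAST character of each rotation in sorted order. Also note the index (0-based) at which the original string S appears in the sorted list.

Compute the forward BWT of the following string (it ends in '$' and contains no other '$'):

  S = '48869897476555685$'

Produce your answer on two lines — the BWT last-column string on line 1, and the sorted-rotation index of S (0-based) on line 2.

All 18 rotations (rotation i = S[i:]+S[:i]):
  rot[0] = 48869897476555685$
  rot[1] = 8869897476555685$4
  rot[2] = 869897476555685$48
  rot[3] = 69897476555685$488
  rot[4] = 9897476555685$4886
  rot[5] = 897476555685$48869
  rot[6] = 97476555685$488698
  rot[7] = 7476555685$4886989
  rot[8] = 476555685$48869897
  rot[9] = 76555685$488698974
  rot[10] = 6555685$4886989747
  rot[11] = 555685$48869897476
  rot[12] = 55685$488698974765
  rot[13] = 5685$4886989747655
  rot[14] = 685$48869897476555
  rot[15] = 85$488698974765556
  rot[16] = 5$4886989747655568
  rot[17] = $48869897476555685
Sorted (with $ < everything):
  sorted[0] = $48869897476555685  (last char: '5')
  sorted[1] = 476555685$48869897  (last char: '7')
  sorted[2] = 48869897476555685$  (last char: '$')
  sorted[3] = 5$4886989747655568  (last char: '8')
  sorted[4] = 555685$48869897476  (last char: '6')
  sorted[5] = 55685$488698974765  (last char: '5')
  sorted[6] = 5685$4886989747655  (last char: '5')
  sorted[7] = 6555685$4886989747  (last char: '7')
  sorted[8] = 685$48869897476555  (last char: '5')
  sorted[9] = 69897476555685$488  (last char: '8')
  sorted[10] = 7476555685$4886989  (last char: '9')
  sorted[11] = 76555685$488698974  (last char: '4')
  sorted[12] = 85$488698974765556  (last char: '6')
  sorted[13] = 869897476555685$48  (last char: '8')
  sorted[14] = 8869897476555685$4  (last char: '4')
  sorted[15] = 897476555685$48869  (last char: '9')
  sorted[16] = 97476555685$488698  (last char: '8')
  sorted[17] = 9897476555685$4886  (last char: '6')
Last column: 57$865575894684986
Original string S is at sorted index 2

Answer: 57$865575894684986
2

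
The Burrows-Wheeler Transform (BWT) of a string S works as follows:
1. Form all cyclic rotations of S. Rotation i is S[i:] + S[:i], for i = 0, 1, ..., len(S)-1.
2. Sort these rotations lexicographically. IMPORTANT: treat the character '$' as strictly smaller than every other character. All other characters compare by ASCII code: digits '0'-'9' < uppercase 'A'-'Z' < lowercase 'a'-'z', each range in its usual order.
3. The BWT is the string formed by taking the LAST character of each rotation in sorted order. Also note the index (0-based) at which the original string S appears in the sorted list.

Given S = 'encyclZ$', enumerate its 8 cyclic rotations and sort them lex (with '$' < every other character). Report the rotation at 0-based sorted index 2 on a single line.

All 8 rotations (rotation i = S[i:]+S[:i]):
  rot[0] = encyclZ$
  rot[1] = ncyclZ$e
  rot[2] = cyclZ$en
  rot[3] = yclZ$enc
  rot[4] = clZ$ency
  rot[5] = lZ$encyc
  rot[6] = Z$encycl
  rot[7] = $encyclZ
Sorted (with $ < everything):
  sorted[0] = $encyclZ
  sorted[1] = Z$encycl
  sorted[2] = clZ$ency
  sorted[3] = cyclZ$en
  sorted[4] = encyclZ$
  sorted[5] = lZ$encyc
  sorted[6] = ncyclZ$e
  sorted[7] = yclZ$enc
sorted[2] = clZ$ency

Answer: clZ$ency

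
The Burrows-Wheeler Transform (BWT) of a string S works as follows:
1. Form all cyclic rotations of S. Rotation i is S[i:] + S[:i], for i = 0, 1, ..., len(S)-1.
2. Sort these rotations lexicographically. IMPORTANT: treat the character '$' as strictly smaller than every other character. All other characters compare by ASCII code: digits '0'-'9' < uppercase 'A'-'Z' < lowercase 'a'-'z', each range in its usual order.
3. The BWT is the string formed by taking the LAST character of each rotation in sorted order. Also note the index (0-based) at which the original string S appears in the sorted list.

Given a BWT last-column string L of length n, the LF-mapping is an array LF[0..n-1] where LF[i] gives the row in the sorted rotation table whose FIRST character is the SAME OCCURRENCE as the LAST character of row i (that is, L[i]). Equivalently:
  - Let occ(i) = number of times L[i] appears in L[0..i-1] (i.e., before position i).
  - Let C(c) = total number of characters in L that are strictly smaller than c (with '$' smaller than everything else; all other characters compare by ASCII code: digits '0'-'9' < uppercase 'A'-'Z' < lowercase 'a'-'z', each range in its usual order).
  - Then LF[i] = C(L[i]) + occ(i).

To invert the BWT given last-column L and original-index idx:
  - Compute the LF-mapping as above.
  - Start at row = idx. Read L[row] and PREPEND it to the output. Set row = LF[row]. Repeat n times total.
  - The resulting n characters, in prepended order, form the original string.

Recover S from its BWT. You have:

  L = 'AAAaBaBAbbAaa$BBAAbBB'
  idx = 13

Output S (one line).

LF mapping: 1 2 3 14 8 15 9 4 18 19 5 16 17 0 10 11 6 7 20 12 13
Walk LF starting at row 13, prepending L[row]:
  step 1: row=13, L[13]='$', prepend. Next row=LF[13]=0
  step 2: row=0, L[0]='A', prepend. Next row=LF[0]=1
  step 3: row=1, L[1]='A', prepend. Next row=LF[1]=2
  step 4: row=2, L[2]='A', prepend. Next row=LF[2]=3
  step 5: row=3, L[3]='a', prepend. Next row=LF[3]=14
  step 6: row=14, L[14]='B', prepend. Next row=LF[14]=10
  step 7: row=10, L[10]='A', prepend. Next row=LF[10]=5
  step 8: row=5, L[5]='a', prepend. Next row=LF[5]=15
  step 9: row=15, L[15]='B', prepend. Next row=LF[15]=11
  step 10: row=11, L[11]='a', prepend. Next row=LF[11]=16
  step 11: row=16, L[16]='A', prepend. Next row=LF[16]=6
  step 12: row=6, L[6]='B', prepend. Next row=LF[6]=9
  step 13: row=9, L[9]='b', prepend. Next row=LF[9]=19
  step 14: row=19, L[19]='B', prepend. Next row=LF[19]=12
  step 15: row=12, L[12]='a', prepend. Next row=LF[12]=17
  step 16: row=17, L[17]='A', prepend. Next row=LF[17]=7
  step 17: row=7, L[7]='A', prepend. Next row=LF[7]=4
  step 18: row=4, L[4]='B', prepend. Next row=LF[4]=8
  step 19: row=8, L[8]='b', prepend. Next row=LF[8]=18
  step 20: row=18, L[18]='b', prepend. Next row=LF[18]=20
  step 21: row=20, L[20]='B', prepend. Next row=LF[20]=13
Reversed output: BbbBAAaBbBAaBaABaAAA$

Answer: BbbBAAaBbBAaBaABaAAA$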